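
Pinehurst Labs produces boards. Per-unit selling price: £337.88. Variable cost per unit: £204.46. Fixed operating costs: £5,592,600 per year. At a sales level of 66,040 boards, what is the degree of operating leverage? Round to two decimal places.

2.74

Contribution at this volume is 66,040 × £133.42 = £8,811,056.80.
Operating income = contribution − fixed costs = £8,811,056.80 − £5,592,600 = £3,218,456.80.
DOL = contribution ÷ EBIT = £8,811,056.80 ÷ £3,218,456.80 = 2.7377.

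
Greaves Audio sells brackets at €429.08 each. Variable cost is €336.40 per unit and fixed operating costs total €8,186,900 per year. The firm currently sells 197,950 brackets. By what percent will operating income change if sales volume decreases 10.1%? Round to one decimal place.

-18.2%

Contribution at this volume is 197,950 × €92.68 = €18,346,006.00.
Subtracting fixed costs: EBIT = €18,346,006.00 − €8,186,900 = €10,159,106.00.
Degree of operating leverage = €18,346,006.00 / €10,159,106.00 = 1.8059.
So EBIT moves 1.8059 × (-10.1%) = -18.2%.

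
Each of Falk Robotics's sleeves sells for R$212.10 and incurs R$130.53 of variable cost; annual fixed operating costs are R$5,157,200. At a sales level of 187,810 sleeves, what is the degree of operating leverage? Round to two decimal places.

Contribution at this volume is 187,810 × R$81.57 = R$15,319,661.70.
Subtracting fixed costs: EBIT = R$15,319,661.70 − R$5,157,200 = R$10,162,461.70.
Degree of operating leverage = R$15,319,661.70 / R$10,162,461.70 = 1.5075.

1.51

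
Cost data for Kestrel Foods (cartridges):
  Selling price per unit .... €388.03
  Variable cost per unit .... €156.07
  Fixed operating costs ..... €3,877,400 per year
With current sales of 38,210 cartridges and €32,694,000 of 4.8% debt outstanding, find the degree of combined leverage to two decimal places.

2.59

At 38,210 units, contribution = 38,210 × €231.96 = €8,863,191.60.
EBIT = €8,863,191.60 − €3,877,400 = €4,985,791.60. Interest = €1,569,312.00.
DOL = €8,863,191.60 ÷ €4,985,791.60 = 1.7777; DFL = €4,985,791.60 ÷ €3,416,479.60 = 1.4593.
Combined leverage = 1.7777 × 1.4593 = 2.5942.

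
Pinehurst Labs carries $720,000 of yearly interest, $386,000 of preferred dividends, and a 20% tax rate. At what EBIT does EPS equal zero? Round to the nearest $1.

Preferred dividends are paid after tax, so their pre-tax equivalent is $386,000 ÷ (1 − 0.20) = $482,500.00.
Financial break-even EBIT = interest + D_p ÷ (1 − t) = $720,000 + $482,500.00 = $1,202,500.00.

$1,202,500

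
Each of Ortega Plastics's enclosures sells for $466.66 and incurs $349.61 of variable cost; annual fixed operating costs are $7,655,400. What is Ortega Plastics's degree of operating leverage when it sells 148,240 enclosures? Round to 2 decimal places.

1.79

Total contribution margin = 148,240 × $117.05 = $17,351,492.00.
Operating income = contribution − fixed costs = $17,351,492.00 − $7,655,400 = $9,696,092.00.
DOL = contribution ÷ EBIT = $17,351,492.00 ÷ $9,696,092.00 = 1.7895.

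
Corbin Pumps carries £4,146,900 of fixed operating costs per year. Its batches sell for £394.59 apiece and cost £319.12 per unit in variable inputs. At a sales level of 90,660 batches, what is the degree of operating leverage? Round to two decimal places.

2.54

Contribution at this volume is 90,660 × £75.47 = £6,842,110.20.
Subtracting fixed costs: EBIT = £6,842,110.20 − £4,146,900 = £2,695,210.20.
So DOL = total CM / EBIT = £6,842,110.20 / £2,695,210.20 = 2.5386.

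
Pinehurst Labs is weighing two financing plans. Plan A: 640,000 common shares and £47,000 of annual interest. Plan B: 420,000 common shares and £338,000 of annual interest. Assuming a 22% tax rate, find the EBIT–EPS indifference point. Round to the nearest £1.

At indifference, (EBIT − 47,000)(1 − t)/640,000 = (EBIT − 338,000)(1 − t)/420,000.
The (1 − t) factor cancels: (EBIT − 47,000) × 420,000 = (EBIT − 338,000) × 640,000.
EBIT × (640,000 − 420,000) = 338,000 × 640,000 − 47,000 × 420,000 = 196,580,000,000, so EBIT = 196,580,000,000 ÷ 220,000 = 893,545.45.

£893,545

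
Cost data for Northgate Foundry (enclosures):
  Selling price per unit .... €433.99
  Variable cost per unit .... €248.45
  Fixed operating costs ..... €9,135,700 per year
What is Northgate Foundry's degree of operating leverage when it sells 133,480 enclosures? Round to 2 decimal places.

1.58

Total contribution margin = 133,480 × €185.54 = €24,765,879.20.
Subtracting fixed costs: EBIT = €24,765,879.20 − €9,135,700 = €15,630,179.20.
So DOL = total CM / EBIT = €24,765,879.20 / €15,630,179.20 = 1.5845.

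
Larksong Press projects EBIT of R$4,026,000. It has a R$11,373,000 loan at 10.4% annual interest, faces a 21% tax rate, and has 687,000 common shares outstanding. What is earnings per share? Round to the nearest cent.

Pre-tax income = R$4,026,000 − R$1,182,792.00 = R$2,843,208.00.
Net income = R$2,843,208.00 × (1 − 0.21) = R$2,246,134.32.
EPS = R$2,246,134.32 ÷ 687,000 = R$3.27.

R$3.27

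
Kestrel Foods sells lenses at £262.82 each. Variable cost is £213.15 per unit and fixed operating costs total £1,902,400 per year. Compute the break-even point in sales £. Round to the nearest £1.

£10,066,212

CM per unit = £262.82 − £213.15 = £49.67; CM ratio = £49.67 / £262.82 = 0.1890.
Break-even sales = FC ÷ CM ratio = £1,902,400 × £262.82 / £49.67 = £10,066,212.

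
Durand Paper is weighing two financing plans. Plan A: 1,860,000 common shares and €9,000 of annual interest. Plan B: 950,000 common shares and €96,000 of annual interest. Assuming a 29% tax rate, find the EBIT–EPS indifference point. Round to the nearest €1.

At indifference, (EBIT − 9,000)(1 − t)/1,860,000 = (EBIT − 96,000)(1 − t)/950,000.
The (1 − t) factor cancels: (EBIT − 9,000) × 950,000 = (EBIT − 96,000) × 1,860,000.
Solving, EBIT = (96,000·1,860,000 − 9,000·950,000) / (1,860,000 − 950,000) = 170,010,000,000 / 910,000 = 186,824.18.

€186,824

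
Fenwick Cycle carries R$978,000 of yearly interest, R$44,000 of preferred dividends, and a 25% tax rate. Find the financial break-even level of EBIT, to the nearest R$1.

Grossing the preferred dividend up to pre-tax terms: R$44,000 / (1 − 0.25) = R$58,666.67.
EPS = 0 when EBIT covers interest plus the pre-tax preferred burden: R$978,000 + R$58,666.67 = R$1,036,666.67.

R$1,036,667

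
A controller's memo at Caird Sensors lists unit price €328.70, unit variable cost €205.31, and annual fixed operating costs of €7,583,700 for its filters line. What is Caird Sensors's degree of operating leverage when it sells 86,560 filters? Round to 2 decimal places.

Total contribution margin = 86,560 × €123.39 = €10,680,638.40.
EBIT = €10,680,638.40 − €7,583,700 = €3,096,938.40.
DOL = contribution ÷ EBIT = €10,680,638.40 ÷ €3,096,938.40 = 3.4488.

3.45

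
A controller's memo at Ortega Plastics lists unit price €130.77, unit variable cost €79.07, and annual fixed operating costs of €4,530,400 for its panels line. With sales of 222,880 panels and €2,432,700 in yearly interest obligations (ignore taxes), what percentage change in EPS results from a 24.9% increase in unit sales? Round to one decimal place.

Contribution at this volume is 222,880 × €51.70 = €11,522,896.00.
Subtracting fixed costs: EBIT = €11,522,896.00 − €4,530,400 = €6,992,496.00.
Interest = €2,432,700.00, so EBIT − I = €4,559,796.00.
DCL = total CM / (EBIT − I) = €11,522,896.00 / €4,559,796.00 = 2.5271.
EPS therefore changes by 2.5271 × (+24.9%) = +62.9%.

+62.9%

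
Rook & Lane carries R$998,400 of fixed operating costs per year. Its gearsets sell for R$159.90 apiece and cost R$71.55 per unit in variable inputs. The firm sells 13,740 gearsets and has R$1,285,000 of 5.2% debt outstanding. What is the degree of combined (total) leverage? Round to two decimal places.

Contribution at this volume is 13,740 × R$88.35 = R$1,213,929.00.
EBIT = R$1,213,929.00 − R$998,400 = R$215,529.00. Interest = R$66,820.00.
DOL = R$1,213,929.00 ÷ R$215,529.00 = 5.6323; DFL = R$215,529.00 ÷ R$148,709.00 = 1.4493.
DCL = DOL × DFL = 5.6323 × 1.4493 = 8.1629.

8.16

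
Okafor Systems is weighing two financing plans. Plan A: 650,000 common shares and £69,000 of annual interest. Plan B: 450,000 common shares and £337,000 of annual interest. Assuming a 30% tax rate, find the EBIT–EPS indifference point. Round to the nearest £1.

£940,000

Set EPS_A = EPS_B: (EBIT − £69,000)(1 − 0.30) ÷ 650,000 = (EBIT − £337,000)(1 − 0.30) ÷ 450,000.
Cancelling (1 − t) and cross-multiplying: 450,000·(EBIT − 69,000) = 650,000·(EBIT − 337,000).
EBIT × (650,000 − 450,000) = 337,000 × 650,000 − 69,000 × 450,000 = 188,000,000,000, so EBIT = 188,000,000,000 ÷ 200,000 = 940,000.00.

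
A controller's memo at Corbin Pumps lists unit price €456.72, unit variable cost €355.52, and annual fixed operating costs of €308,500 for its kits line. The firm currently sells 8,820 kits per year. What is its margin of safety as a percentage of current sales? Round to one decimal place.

65.4%

Contribution margin per unit = €456.72 − €355.52 = €101.20. Break-even units = €308,500 ÷ €101.20 = 3,048.42; break-even revenue = 3,048.42 × €456.72 = €1,392,273.91.
Actual sales revenue = 8,820 × €456.72 = €4,028,270.40.
Margin of safety = (€4,028,270.40 − €1,392,273.91) ÷ €4,028,270.40 = 65.4%.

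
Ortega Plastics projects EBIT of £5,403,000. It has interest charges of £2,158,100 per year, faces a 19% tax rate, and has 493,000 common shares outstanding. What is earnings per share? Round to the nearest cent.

£5.33

Interest = £2,158,100.00, so EBT = £5,403,000 − £2,158,100.00 = £3,244,900.00.
After tax at 19%: net income = £3,244,900.00 × 0.81 = £2,628,369.00.
Per share: £2,628,369.00 / 493,000 shares = £5.33.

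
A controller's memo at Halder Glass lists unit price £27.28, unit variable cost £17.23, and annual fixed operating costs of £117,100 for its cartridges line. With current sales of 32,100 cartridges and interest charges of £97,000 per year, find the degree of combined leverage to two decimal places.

Contribution at this volume is 32,100 × £10.05 = £322,605.00.
Subtracting fixed costs: EBIT = £322,605.00 − £117,100 = £205,505.00. Interest = £97,000.00, so EBIT − I = £108,505.00.
DCL = contribution ÷ (EBIT − I) = £322,605.00 ÷ £108,505.00 = 2.9732.

2.97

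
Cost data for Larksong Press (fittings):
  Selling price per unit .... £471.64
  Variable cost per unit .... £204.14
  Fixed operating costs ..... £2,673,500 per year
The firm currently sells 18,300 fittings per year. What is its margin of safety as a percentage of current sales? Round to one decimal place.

Each unit contributes £471.64 − £204.14 = £267.50. Break-even units = £2,673,500 ÷ £267.50 = 9,994.39; break-even revenue = 9,994.39 × £471.64 = £4,713,755.29.
Actual sales revenue = 18,300 × £471.64 = £8,631,012.00.
Margin of safety = (£8,631,012.00 − £4,713,755.29) ÷ £8,631,012.00 = 45.4%.

45.4%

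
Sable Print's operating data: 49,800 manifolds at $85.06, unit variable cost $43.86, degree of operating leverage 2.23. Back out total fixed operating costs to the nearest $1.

$1,131,688

Contribution at this volume is 49,800 × $41.20 = $2,051,760.00.
DOL = contribution / EBIT, so EBIT = $2,051,760.00 / 2.23 = $920,071.75.
And FC = contribution − EBIT = $2,051,760.00 − $920,071.75 = $1,131,688.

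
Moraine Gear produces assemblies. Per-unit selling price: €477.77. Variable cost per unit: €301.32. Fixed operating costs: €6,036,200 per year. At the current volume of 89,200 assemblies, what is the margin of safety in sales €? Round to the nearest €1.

€26,272,991

Contribution margin per unit = €477.77 − €301.32 = €176.45. Break-even units = €6,036,200 ÷ €176.45 = 34,209.12; break-even revenue = 34,209.12 × €477.77 = €16,344,093.36.
Current sales = 89,200 × €477.77 = €42,617,084.00.
Margin of safety = €42,617,084.00 − €16,344,093.36 = €26,272,991.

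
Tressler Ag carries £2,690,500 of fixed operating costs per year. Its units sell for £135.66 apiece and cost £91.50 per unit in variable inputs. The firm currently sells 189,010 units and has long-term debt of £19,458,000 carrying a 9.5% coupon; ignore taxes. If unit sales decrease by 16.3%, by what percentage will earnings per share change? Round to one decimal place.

-35.7%

At 189,010 units, contribution = 189,010 × £44.16 = £8,346,681.60.
EBIT = £8,346,681.60 − £2,690,500 = £5,656,181.60.
Interest = £1,848,510.00, so EBIT − I = £3,807,671.60.
Degree of combined leverage = contribution ÷ (EBIT − I) = £8,346,681.60 ÷ £3,807,671.60 = 2.1921.
EPS therefore changes by 2.1921 × (-16.3%) = -35.7%.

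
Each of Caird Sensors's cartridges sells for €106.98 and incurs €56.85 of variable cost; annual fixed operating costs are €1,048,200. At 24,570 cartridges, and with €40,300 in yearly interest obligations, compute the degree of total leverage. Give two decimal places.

8.60

Total contribution margin = 24,570 × €50.13 = €1,231,694.10.
Subtracting fixed costs: EBIT = €1,231,694.10 − €1,048,200 = €183,494.10. Interest = €40,300.00, so EBIT − I = €143,194.10.
Degree of total leverage = total CM / (EBIT − interest) = €1,231,694.10 / €143,194.10 = 8.6016.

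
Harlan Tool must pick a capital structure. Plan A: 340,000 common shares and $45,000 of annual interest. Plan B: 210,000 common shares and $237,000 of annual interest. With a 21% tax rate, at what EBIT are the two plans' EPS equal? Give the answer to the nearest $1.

$547,154

At indifference, (EBIT − 45,000)(1 − t)/340,000 = (EBIT − 237,000)(1 − t)/210,000.
The (1 − t) factor cancels: (EBIT − 45,000) × 210,000 = (EBIT − 237,000) × 340,000.
Solving, EBIT = (237,000·340,000 − 45,000·210,000) / (340,000 − 210,000) = 71,130,000,000 / 130,000 = 547,153.85.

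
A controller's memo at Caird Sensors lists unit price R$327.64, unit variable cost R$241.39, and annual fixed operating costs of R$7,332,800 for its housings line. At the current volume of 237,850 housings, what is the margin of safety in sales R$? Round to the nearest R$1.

Contribution margin per unit = R$327.64 − R$241.39 = R$86.25. Break-even units = R$7,332,800 ÷ R$86.25 = 85,017.97; break-even revenue = 85,017.97 × R$327.64 = R$27,855,288.02.
Actual sales revenue = 237,850 × R$327.64 = R$77,929,174.00.
Margin of safety = R$77,929,174.00 − R$27,855,288.02 = R$50,073,886.

R$50,073,886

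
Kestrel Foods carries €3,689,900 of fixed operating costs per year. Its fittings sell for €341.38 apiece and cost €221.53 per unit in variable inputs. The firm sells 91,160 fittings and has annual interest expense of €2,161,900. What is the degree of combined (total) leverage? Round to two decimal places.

Contribution at this volume is 91,160 × €119.85 = €10,925,526.00.
Operating income = contribution − fixed costs = €10,925,526.00 − €3,689,900 = €7,235,626.00. Interest = €2,161,900.00, so EBIT − I = €5,073,726.00.
Degree of total leverage = total CM / (EBIT − interest) = €10,925,526.00 / €5,073,726.00 = 2.1534.

2.15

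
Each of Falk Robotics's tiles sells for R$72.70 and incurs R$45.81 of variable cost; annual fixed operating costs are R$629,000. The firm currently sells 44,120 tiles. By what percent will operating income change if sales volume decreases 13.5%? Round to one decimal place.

At 44,120 units, contribution = 44,120 × R$26.89 = R$1,186,386.80.
Subtracting fixed costs: EBIT = R$1,186,386.80 − R$629,000 = R$557,386.80.
DOL = contribution ÷ EBIT = R$1,186,386.80 ÷ R$557,386.80 = 2.1285.
%ΔEBIT = DOL × %ΔSales = 2.1285 × -13.5% = -28.7%.

-28.7%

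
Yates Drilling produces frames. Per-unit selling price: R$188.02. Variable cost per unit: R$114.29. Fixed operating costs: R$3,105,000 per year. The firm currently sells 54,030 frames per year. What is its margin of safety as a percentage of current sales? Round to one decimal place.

Unit CM = price − variable cost = R$188.02 − R$114.29 = R$73.73. Break-even units = R$3,105,000 ÷ R$73.73 = 42,113.12; break-even revenue = 42,113.12 × R$188.02 = R$7,918,107.96.
Actual sales revenue = 54,030 × R$188.02 = R$10,158,720.60.
Margin of safety = (R$10,158,720.60 − R$7,918,107.96) ÷ R$10,158,720.60 = 22.1%.

22.1%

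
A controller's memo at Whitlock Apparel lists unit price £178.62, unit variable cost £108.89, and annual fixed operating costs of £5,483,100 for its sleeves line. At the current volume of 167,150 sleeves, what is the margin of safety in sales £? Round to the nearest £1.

£15,810,853

Each unit contributes £178.62 − £108.89 = £69.73. Break-even units = £5,483,100 ÷ £69.73 = 78,633.30; break-even revenue = 78,633.30 × £178.62 = £14,045,480.02.
Current sales = 167,150 × £178.62 = £29,856,333.00.
Margin of safety = £29,856,333.00 − £14,045,480.02 = £15,810,853.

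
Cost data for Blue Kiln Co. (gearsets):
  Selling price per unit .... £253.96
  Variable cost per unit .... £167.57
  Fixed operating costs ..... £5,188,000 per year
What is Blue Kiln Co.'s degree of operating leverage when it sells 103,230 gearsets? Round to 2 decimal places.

2.39

Contribution at this volume is 103,230 × £86.39 = £8,918,039.70.
Operating income = contribution − fixed costs = £8,918,039.70 − £5,188,000 = £3,730,039.70.
Degree of operating leverage = £8,918,039.70 / £3,730,039.70 = 2.3909.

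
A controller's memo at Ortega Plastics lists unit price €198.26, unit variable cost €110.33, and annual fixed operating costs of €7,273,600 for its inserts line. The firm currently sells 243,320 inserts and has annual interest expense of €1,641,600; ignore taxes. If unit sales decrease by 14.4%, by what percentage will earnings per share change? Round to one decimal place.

-24.7%

Total contribution margin = 243,320 × €87.93 = €21,395,127.60.
EBIT = €21,395,127.60 − €7,273,600 = €14,121,527.60.
Interest = €1,641,600.00, so EBIT − I = €12,479,927.60.
Degree of combined leverage = contribution ÷ (EBIT − I) = €21,395,127.60 ÷ €12,479,927.60 = 1.7144.
%ΔEPS = DCL × %ΔSales = 1.7144 × -14.4% = -24.7%.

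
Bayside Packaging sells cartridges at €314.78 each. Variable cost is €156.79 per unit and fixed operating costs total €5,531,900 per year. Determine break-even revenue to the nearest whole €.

€11,021,783

CM per unit = €314.78 − €156.79 = €157.99; CM ratio = €157.99 / €314.78 = 0.5019.
Break-even sales = FC ÷ CM ratio = €5,531,900 × €314.78 / €157.99 = €11,021,783.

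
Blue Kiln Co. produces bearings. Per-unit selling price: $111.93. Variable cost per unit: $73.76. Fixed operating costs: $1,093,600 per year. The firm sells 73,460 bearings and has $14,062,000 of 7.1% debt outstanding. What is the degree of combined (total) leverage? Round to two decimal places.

Contribution at this volume is 73,460 × $38.17 = $2,803,968.20.
EBIT = $2,803,968.20 − $1,093,600 = $1,710,368.20. Interest = $998,402.00.
DOL = $2,803,968.20 ÷ $1,710,368.20 = 1.6394; DFL = $1,710,368.20 ÷ $711,966.20 = 2.4023.
Combined leverage = 1.6394 × 2.4023 = 3.9383.

3.94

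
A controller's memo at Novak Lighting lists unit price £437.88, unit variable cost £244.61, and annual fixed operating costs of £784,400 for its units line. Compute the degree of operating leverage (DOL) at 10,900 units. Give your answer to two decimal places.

1.59

Total contribution margin = 10,900 × £193.27 = £2,106,643.00.
EBIT = £2,106,643.00 − £784,400 = £1,322,243.00.
DOL = contribution ÷ EBIT = £2,106,643.00 ÷ £1,322,243.00 = 1.5932.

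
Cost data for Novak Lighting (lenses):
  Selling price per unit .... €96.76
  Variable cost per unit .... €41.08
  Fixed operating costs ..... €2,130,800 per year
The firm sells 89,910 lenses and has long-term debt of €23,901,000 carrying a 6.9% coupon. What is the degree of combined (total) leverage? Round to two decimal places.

4.08

Total contribution margin = 89,910 × €55.68 = €5,006,188.80.
Subtracting fixed costs: EBIT = €5,006,188.80 − €2,130,800 = €2,875,388.80. Interest = €1,649,169.00.
DOL = €5,006,188.80 ÷ €2,875,388.80 = 1.7410; DFL = €2,875,388.80 ÷ €1,226,219.80 = 2.3449.
DCL = DOL × DFL = 1.7410 × 2.3449 = 4.0825.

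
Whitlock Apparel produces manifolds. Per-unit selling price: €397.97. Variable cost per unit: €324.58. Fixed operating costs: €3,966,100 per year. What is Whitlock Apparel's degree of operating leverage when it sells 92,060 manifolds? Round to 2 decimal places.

Total contribution margin = 92,060 × €73.39 = €6,756,283.40.
Subtracting fixed costs: EBIT = €6,756,283.40 − €3,966,100 = €2,790,183.40.
Degree of operating leverage = €6,756,283.40 / €2,790,183.40 = 2.4214.

2.42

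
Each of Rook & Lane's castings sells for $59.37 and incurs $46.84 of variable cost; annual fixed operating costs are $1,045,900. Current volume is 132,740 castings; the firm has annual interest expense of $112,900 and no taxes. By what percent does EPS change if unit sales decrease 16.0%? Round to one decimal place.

-52.8%

At 132,740 units, contribution = 132,740 × $12.53 = $1,663,232.20.
Subtracting fixed costs: EBIT = $1,663,232.20 − $1,045,900 = $617,332.20.
Interest = $112,900.00, so EBIT − I = $504,432.20.
DCL = total CM / (EBIT − I) = $1,663,232.20 / $504,432.20 = 3.2972.
EPS therefore changes by 3.2972 × (-16.0%) = -52.8%.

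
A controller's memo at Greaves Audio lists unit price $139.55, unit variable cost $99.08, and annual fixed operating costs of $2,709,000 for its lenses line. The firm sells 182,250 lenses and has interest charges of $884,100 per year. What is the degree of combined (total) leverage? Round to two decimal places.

At 182,250 units, contribution = 182,250 × $40.47 = $7,375,657.50.
Subtracting fixed costs: EBIT = $7,375,657.50 − $2,709,000 = $4,666,657.50. Interest = $884,100.00.
DOL = $7,375,657.50 ÷ $4,666,657.50 = 1.5805; DFL = $4,666,657.50 ÷ $3,782,557.50 = 1.2337.
DCL = DOL × DFL = 1.5805 × 1.2337 = 1.9499.

1.95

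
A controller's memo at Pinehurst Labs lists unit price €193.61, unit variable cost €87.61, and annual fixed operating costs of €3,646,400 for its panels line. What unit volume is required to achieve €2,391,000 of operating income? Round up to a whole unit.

56,957 panels

Each unit contributes €193.61 − €87.61 = €106.00.
Required volume = (fixed costs + target profit) ÷ CM = (€3,646,400 + €2,391,000) ÷ €106.00 = 56,956.60, so 56,957 panels.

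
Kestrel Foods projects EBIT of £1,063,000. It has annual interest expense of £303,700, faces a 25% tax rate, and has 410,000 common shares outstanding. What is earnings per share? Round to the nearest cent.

£1.39

Pre-tax income = £1,063,000 − £303,700.00 = £759,300.00.
After tax at 25%: net income = £759,300.00 × 0.75 = £569,475.00.
EPS = £569,475.00 ÷ 410,000 = £1.39.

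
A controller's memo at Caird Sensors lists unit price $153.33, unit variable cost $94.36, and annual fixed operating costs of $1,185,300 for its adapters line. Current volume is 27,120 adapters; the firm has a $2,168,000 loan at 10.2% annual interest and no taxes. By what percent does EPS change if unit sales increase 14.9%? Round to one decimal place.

+123.6%

Contribution at this volume is 27,120 × $58.97 = $1,599,266.40.
Subtracting fixed costs: EBIT = $1,599,266.40 − $1,185,300 = $413,966.40.
Interest = $221,136.00, so EBIT − I = $192,830.40.
DCL = total CM / (EBIT − I) = $1,599,266.40 / $192,830.40 = 8.2936.
EPS therefore changes by 8.2936 × (+14.9%) = +123.6%.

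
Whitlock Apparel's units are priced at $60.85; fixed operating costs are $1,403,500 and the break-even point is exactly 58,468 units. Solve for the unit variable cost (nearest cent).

At break-even, FC = Q × (P − VC), so P − VC = $1,403,500 ÷ 58,468 = $24.0046.
Hence VC = price − CM = $60.85 − $24.0046 = $36.85.

$36.85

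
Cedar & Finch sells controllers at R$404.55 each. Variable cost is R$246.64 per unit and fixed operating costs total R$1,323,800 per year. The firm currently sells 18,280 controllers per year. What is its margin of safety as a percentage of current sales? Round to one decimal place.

54.1%

Unit CM = price − variable cost = R$404.55 − R$246.64 = R$157.91. Break-even units = R$1,323,800 ÷ R$157.91 = 8,383.26; break-even revenue = 8,383.26 × R$404.55 = R$3,391,446.33.
Current sales = 18,280 × R$404.55 = R$7,395,174.00.
Margin of safety = (R$7,395,174.00 − R$3,391,446.33) ÷ R$7,395,174.00 = 54.1%.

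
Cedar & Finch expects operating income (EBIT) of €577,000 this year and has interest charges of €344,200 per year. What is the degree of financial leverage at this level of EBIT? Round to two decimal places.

2.48

Annual interest charges come to €344,200.00.
Degree of financial leverage = EBIT / (EBIT − interest) = €577,000 / €232,800.00 = 2.4785.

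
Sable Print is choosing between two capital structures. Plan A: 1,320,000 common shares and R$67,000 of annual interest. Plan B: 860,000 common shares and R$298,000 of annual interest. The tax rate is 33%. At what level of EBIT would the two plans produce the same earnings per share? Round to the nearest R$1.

R$729,870

At indifference, (EBIT − 67,000)(1 − t)/1,320,000 = (EBIT − 298,000)(1 − t)/860,000.
Cancelling (1 − t) and cross-multiplying: 860,000·(EBIT − 67,000) = 1,320,000·(EBIT − 298,000).
Solving, EBIT = (298,000·1,320,000 − 67,000·860,000) / (1,320,000 − 860,000) = 335,740,000,000 / 460,000 = 729,869.57.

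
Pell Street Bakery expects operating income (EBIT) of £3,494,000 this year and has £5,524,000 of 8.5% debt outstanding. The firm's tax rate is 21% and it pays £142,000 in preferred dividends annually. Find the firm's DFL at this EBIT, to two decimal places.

1.23

Annual interest charges come to £469,540.00.
Pre-tax preferred-dividend burden = £142,000 ÷ (1 − 0.21) = £179,746.84.
DFL = EBIT ÷ [EBIT − I − D_p/(1−t)] = £3,494,000 ÷ [£3,494,000 − £469,540.00 − £179,746.84] = £3,494,000 ÷ £2,844,713.16 = 1.2282.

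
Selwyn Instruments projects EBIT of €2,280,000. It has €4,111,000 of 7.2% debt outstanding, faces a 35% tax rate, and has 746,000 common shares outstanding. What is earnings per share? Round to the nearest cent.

Pre-tax income = €2,280,000 − €295,992.00 = €1,984,008.00.
Net income = €1,984,008.00 × (1 − 0.35) = €1,289,605.20.
Per share: €1,289,605.20 / 746,000 shares = €1.73.

€1.73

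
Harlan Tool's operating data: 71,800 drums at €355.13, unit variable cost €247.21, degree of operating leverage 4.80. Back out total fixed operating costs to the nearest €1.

€6,134,353

At 71,800 units, contribution = 71,800 × €107.92 = €7,748,656.00.
Since DOL = CM ÷ EBIT, EBIT = €7,748,656.00 ÷ 4.80 = €1,614,303.33.
Fixed costs = CM − EBIT = €7,748,656.00 − €1,614,303.33 = €6,134,353.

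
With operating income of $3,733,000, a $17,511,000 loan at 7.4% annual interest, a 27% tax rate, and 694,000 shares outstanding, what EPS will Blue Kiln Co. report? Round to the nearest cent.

$2.56

Interest = $1,295,814.00, so EBT = $3,733,000 − $1,295,814.00 = $2,437,186.00.
After tax at 27%: net income = $2,437,186.00 × 0.73 = $1,779,145.78.
Per share: $1,779,145.78 / 694,000 shares = $2.56.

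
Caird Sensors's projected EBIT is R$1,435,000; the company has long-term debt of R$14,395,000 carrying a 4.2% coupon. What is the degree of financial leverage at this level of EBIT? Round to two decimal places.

1.73

Annual interest charges come to R$604,590.00.
DFL = EBIT ÷ (EBIT − I) = R$1,435,000 ÷ (R$1,435,000 − R$604,590.00) = R$1,435,000 ÷ R$830,410.00 = 1.7281.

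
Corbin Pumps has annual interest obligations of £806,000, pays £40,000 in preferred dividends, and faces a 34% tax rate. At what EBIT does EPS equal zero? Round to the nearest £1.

Grossing the preferred dividend up to pre-tax terms: £40,000 / (1 − 0.34) = £60,606.06.
EPS = 0 when EBIT covers interest plus the pre-tax preferred burden: £806,000 + £60,606.06 = £866,606.06.

£866,606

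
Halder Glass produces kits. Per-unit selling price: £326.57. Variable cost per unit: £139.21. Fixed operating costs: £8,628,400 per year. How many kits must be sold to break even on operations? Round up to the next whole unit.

46,053 kits

Unit CM = price − variable cost = £326.57 − £139.21 = £187.36.
Break-even volume = fixed costs ÷ CM per unit = £8,628,400 ÷ £187.36 = 46,052.52, so 46,053 kits.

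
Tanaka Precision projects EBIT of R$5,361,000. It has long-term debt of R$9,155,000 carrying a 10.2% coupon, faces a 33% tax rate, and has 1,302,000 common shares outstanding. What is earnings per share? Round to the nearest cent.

R$2.28

Pre-tax income = R$5,361,000 − R$933,810.00 = R$4,427,190.00.
Net income = R$4,427,190.00 × (1 − 0.33) = R$2,966,217.30.
Per share: R$2,966,217.30 / 1,302,000 shares = R$2.28.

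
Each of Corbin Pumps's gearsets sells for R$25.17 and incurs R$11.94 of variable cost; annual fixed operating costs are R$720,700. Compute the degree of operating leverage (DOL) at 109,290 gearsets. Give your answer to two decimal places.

Total contribution margin = 109,290 × R$13.23 = R$1,445,906.70.
Subtracting fixed costs: EBIT = R$1,445,906.70 − R$720,700 = R$725,206.70.
So DOL = total CM / EBIT = R$1,445,906.70 / R$725,206.70 = 1.9938.

1.99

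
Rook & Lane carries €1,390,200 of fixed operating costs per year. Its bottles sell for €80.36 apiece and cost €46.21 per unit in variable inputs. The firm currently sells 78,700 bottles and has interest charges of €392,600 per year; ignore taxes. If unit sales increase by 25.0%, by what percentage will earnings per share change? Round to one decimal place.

+74.3%

At 78,700 units, contribution = 78,700 × €34.15 = €2,687,605.00.
Subtracting fixed costs: EBIT = €2,687,605.00 − €1,390,200 = €1,297,405.00.
Interest = €392,600.00, so EBIT − I = €904,805.00.
DCL = total CM / (EBIT − I) = €2,687,605.00 / €904,805.00 = 2.9704.
%ΔEPS = DCL × %ΔSales = 2.9704 × +25.0% = +74.3%.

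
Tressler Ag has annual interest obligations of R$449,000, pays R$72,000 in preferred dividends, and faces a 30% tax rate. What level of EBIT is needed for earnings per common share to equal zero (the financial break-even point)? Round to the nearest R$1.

R$551,857

Grossing the preferred dividend up to pre-tax terms: R$72,000 / (1 − 0.30) = R$102,857.14.
EPS = 0 when EBIT covers interest plus the pre-tax preferred burden: R$449,000 + R$102,857.14 = R$551,857.14.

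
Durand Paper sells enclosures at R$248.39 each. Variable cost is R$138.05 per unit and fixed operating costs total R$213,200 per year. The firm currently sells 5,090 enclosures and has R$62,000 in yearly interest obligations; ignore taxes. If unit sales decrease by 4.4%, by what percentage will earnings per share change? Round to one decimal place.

At 5,090 units, contribution = 5,090 × R$110.34 = R$561,630.60.
Subtracting fixed costs: EBIT = R$561,630.60 − R$213,200 = R$348,430.60.
After interest of R$62,000.00, pre-tax earnings = R$286,430.60.
DCL = total CM / (EBIT − I) = R$561,630.60 / R$286,430.60 = 1.9608.
%ΔEPS = DCL × %ΔSales = 1.9608 × -4.4% = -8.6%.

-8.6%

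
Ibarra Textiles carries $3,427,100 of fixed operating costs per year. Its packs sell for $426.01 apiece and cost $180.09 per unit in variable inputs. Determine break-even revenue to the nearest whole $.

Contribution margin per unit = $426.01 − $180.09 = $245.92, a CM ratio of $245.92 ÷ $426.01 = 0.5773.
Break-even revenue = fixed costs × price ÷ CM = $3,427,100 × $426.01 ÷ $245.92 = $5,936,804.

$5,936,804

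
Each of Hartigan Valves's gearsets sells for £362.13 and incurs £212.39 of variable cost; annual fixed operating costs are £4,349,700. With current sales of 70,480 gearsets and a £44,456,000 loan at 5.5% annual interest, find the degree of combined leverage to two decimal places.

At 70,480 units, contribution = 70,480 × £149.74 = £10,553,675.20.
EBIT = £10,553,675.20 − £4,349,700 = £6,203,975.20. Interest = £2,445,080.00, so EBIT − I = £3,758,895.20.
Degree of total leverage = total CM / (EBIT − interest) = £10,553,675.20 / £3,758,895.20 = 2.8077.

2.81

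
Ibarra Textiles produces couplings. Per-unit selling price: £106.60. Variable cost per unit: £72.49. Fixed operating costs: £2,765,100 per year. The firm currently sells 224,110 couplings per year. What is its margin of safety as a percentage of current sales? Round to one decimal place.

Each unit contributes £106.60 − £72.49 = £34.11. Break-even units = £2,765,100 ÷ £34.11 = 81,064.20; break-even revenue = 81,064.20 × £106.60 = £8,641,444.15.
Actual sales revenue = 224,110 × £106.60 = £23,890,126.00.
Margin of safety = (£23,890,126.00 − £8,641,444.15) ÷ £23,890,126.00 = 63.8%.

63.8%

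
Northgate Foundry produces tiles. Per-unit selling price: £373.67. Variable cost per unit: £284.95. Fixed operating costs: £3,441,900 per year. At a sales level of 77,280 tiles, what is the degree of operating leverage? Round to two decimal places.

2.01

Total contribution margin = 77,280 × £88.72 = £6,856,281.60.
EBIT = £6,856,281.60 − £3,441,900 = £3,414,381.60.
DOL = contribution ÷ EBIT = £6,856,281.60 ÷ £3,414,381.60 = 2.0081.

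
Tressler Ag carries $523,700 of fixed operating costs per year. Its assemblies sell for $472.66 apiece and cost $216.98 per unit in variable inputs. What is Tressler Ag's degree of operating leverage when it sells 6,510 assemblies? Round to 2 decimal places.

Total contribution margin = 6,510 × $255.68 = $1,664,476.80.
EBIT = $1,664,476.80 − $523,700 = $1,140,776.80.
Degree of operating leverage = $1,664,476.80 / $1,140,776.80 = 1.4591.

1.46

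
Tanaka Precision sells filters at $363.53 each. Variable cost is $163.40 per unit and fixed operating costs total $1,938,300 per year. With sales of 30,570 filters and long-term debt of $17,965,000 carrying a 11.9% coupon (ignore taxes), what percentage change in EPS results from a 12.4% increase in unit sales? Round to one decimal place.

+37.2%

Total contribution margin = 30,570 × $200.13 = $6,117,974.10.
EBIT = $6,117,974.10 − $1,938,300 = $4,179,674.10.
Interest = $2,137,835.00, so EBIT − I = $2,041,839.10.
Degree of combined leverage = contribution ÷ (EBIT − I) = $6,117,974.10 ÷ $2,041,839.10 = 2.9963.
EPS therefore changes by 2.9963 × (+12.4%) = +37.2%.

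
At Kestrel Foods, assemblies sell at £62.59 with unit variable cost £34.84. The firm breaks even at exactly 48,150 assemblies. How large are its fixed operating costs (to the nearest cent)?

£1,336,162.50

Unit CM = price − variable cost = £62.59 − £34.84 = £27.75.
Fixed costs = break-even units × CM = 48,150 × £27.75 = £1,336,162.50.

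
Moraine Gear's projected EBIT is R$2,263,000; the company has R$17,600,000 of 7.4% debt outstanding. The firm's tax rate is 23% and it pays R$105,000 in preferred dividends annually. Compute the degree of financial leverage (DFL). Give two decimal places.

Annual interest charges come to R$1,302,400.00.
Pre-tax preferred-dividend burden = R$105,000 ÷ (1 − 0.23) = R$136,363.64.
DFL = EBIT ÷ [EBIT − I − D_p/(1−t)] = R$2,263,000 ÷ [R$2,263,000 − R$1,302,400.00 − R$136,363.64] = R$2,263,000 ÷ R$824,236.36 = 2.7456.

2.75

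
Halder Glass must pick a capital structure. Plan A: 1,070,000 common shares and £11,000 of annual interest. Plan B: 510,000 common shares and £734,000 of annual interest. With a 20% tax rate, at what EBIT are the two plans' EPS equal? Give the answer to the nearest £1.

Set EPS_A = EPS_B: (EBIT − £11,000)(1 − 0.20) ÷ 1,070,000 = (EBIT − £734,000)(1 − 0.20) ÷ 510,000.
The (1 − t) factor cancels: (EBIT − 11,000) × 510,000 = (EBIT − 734,000) × 1,070,000.
Solving, EBIT = (734,000·1,070,000 − 11,000·510,000) / (1,070,000 − 510,000) = 779,770,000,000 / 560,000 = 1,392,446.43.

£1,392,446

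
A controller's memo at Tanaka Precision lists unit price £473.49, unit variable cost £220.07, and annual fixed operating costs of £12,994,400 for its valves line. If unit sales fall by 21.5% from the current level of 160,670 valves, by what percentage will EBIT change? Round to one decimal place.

-31.6%

At 160,670 units, contribution = 160,670 × £253.42 = £40,716,991.40.
EBIT = £40,716,991.40 − £12,994,400 = £27,722,591.40.
So DOL = total CM / EBIT = £40,716,991.40 / £27,722,591.40 = 1.4687.
So EBIT moves 1.4687 × (-21.5%) = -31.6%.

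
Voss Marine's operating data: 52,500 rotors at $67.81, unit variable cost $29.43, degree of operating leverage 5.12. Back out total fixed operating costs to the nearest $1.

Contribution at this volume is 52,500 × $38.38 = $2,014,950.00.
DOL = contribution / EBIT, so EBIT = $2,014,950.00 / 5.12 = $393,544.92.
And FC = contribution − EBIT = $2,014,950.00 − $393,544.92 = $1,621,405.

$1,621,405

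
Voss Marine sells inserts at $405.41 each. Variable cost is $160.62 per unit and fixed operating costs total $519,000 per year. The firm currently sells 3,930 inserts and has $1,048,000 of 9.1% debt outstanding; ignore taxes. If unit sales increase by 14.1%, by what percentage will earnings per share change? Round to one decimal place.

+39.0%

At 3,930 units, contribution = 3,930 × $244.79 = $962,024.70.
EBIT = $962,024.70 − $519,000 = $443,024.70.
After interest of $95,368.00, pre-tax earnings = $347,656.70.
DCL = total CM / (EBIT − I) = $962,024.70 / $347,656.70 = 2.7672.
EPS therefore changes by 2.7672 × (+14.1%) = +39.0%.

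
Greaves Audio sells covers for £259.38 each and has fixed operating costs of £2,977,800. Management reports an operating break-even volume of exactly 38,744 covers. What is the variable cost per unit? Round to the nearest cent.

At break-even, FC = Q × (P − VC), so P − VC = £2,977,800 ÷ 38,744 = £76.8584.
Hence VC = price − CM = £259.38 − £76.8584 = £182.52.

£182.52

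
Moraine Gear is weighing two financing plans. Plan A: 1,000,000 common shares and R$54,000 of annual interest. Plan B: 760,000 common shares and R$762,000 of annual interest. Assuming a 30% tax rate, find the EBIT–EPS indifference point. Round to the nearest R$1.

R$3,004,000

At indifference, (EBIT − 54,000)(1 − t)/1,000,000 = (EBIT − 762,000)(1 − t)/760,000.
The (1 − t) factor cancels: (EBIT − 54,000) × 760,000 = (EBIT − 762,000) × 1,000,000.
Solving, EBIT = (762,000·1,000,000 − 54,000·760,000) / (1,000,000 − 760,000) = 720,960,000,000 / 240,000 = 3,004,000.00.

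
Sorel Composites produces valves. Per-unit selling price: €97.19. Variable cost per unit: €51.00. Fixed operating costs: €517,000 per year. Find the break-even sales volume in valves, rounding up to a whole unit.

Unit CM = price − variable cost = €97.19 − €51.00 = €46.19.
Break-even Q = €517,000 / €46.19 = 11,192.90 → 11,193 valves.

11,193 valves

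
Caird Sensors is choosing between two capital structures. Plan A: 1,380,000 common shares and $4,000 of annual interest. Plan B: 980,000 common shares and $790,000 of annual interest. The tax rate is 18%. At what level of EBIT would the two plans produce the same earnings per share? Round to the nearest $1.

$2,715,700

At indifference, (EBIT − 4,000)(1 − t)/1,380,000 = (EBIT − 790,000)(1 − t)/980,000.
The (1 − t) factor cancels: (EBIT − 4,000) × 980,000 = (EBIT − 790,000) × 1,380,000.
EBIT × (1,380,000 − 980,000) = 790,000 × 1,380,000 − 4,000 × 980,000 = 1,086,280,000,000, so EBIT = 1,086,280,000,000 ÷ 400,000 = 2,715,700.00.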